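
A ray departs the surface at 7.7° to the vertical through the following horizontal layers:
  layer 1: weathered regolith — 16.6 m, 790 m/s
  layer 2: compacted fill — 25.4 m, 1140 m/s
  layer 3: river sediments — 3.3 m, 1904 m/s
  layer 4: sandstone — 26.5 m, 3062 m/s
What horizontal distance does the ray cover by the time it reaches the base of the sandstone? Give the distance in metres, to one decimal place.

24.5 m

Ray parameter p = sin 7.7° / 790 m/s = 1.6960e-04 s/m.
Layer 1: θ = 7.70°; offset = 16.6·tan 7.70° = 2.244 m.
Layer 2: sin θ = p·1140 = 0.1933 → θ = 11.15°; offset = 25.4·tan 11.15° = 5.005 m.
Layer 3: sin θ = p·1904 = 0.3229 → θ = 18.84°; offset = 3.3·tan 18.84° = 1.126 m.
Layer 4: sin θ = p·3062 = 0.5193 → θ = 31.29°; offset = 26.5·tan 31.29° = 16.104 m.
Total horizontal offset = 24.480 m.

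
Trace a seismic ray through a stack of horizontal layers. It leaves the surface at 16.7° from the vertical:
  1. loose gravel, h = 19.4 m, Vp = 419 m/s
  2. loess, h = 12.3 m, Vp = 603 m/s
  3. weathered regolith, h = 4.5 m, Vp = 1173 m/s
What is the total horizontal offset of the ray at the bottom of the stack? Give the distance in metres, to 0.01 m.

p = sin θ₁/V₁ = sin 16.7°/419 = 6.8582e-04 s/m is conserved through the stack.
Layer 1: θ = 16.70°; offset = 19.4·tan 16.70° = 5.8203 m.
Layer 2: sin θ = p·603 = 0.4136 → θ = 24.43°; offset = 12.3·tan 24.43° = 5.5868 m.
Layer 3: sin θ = p·1173 = 0.8045 → θ = 53.56°; offset = 4.5·tan 53.56° = 6.0946 m.
Summing the layer offsets gives 17.5017 m.

17.50 m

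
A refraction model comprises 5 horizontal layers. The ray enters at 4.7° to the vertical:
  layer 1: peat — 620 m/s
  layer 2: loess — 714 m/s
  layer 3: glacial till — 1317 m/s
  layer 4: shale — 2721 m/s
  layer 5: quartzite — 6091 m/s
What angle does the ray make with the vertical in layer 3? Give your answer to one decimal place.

10.0°

Snell's law across each interface conserves sin θ / V, so sin θ_3 = V_3·sin θ₁/V₁.
sin θ_3 = 1317 × sin 4.7° / 620 = 0.1741.
θ_3 = arcsin 0.1741 = 10.02°.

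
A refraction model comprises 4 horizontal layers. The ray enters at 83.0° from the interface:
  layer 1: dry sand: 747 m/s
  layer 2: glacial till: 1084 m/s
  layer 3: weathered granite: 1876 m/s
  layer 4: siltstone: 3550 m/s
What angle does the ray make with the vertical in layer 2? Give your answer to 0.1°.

10.2°

From the normal: θ₁ = 90° − 83.0° = 7.0°.
Ray parameter p = sin 7.0° / 747 = 1.6315e-04 s/m.
sin θ_2 = p·V_2 = 1.6315e-04 × 1084 = 0.1768.
θ_2 = 10.19° from the vertical.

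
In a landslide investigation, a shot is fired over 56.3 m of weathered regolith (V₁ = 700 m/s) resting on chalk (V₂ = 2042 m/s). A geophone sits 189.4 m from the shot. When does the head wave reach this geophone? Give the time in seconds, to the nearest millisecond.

θ_c = arcsin(V₁/V₂) = arcsin(700/2042) = 20.05°, cos θ_c = 0.9394.
Intercept time tᵢ = 2h cos θ_c / V₁ = 2·56.3·0.9394/700 = 0.15111 s.
t = x/V₂ + tᵢ = 189.4/2042 + 0.15111 = 0.24386 s.

0.244 s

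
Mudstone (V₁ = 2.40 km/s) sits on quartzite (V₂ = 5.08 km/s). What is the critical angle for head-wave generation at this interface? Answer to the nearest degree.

28°

At critical incidence the refracted ray runs along the interface (θ₂ = 90°), so sin θ_c = V₁/V₂.
θ_c = arcsin(2.40/5.08) = arcsin 0.4724 = 28.19°.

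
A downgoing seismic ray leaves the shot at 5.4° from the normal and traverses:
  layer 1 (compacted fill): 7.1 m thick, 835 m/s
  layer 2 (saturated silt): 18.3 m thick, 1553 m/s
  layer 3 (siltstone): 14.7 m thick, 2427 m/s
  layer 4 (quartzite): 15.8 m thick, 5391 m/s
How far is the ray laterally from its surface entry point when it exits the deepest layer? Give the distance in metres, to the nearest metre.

20 m

Ray parameter p = sin 5.4° / 835 m/s = 1.1270e-04 s/m.
Layer 1: θ = 5.40°; offset = 7.1·tan 5.40° = 0.671 m.
Layer 2: sin θ = p·1553 = 0.1750 → θ = 10.08°; offset = 18.3·tan 10.08° = 3.253 m.
Layer 3: sin θ = p·2427 = 0.2735 → θ = 15.87°; offset = 14.7·tan 15.87° = 4.180 m.
Layer 4: sin θ = p·5391 = 0.6076 → θ = 37.42°; offset = 15.8·tan 37.42° = 12.087 m.
Summing the layer offsets gives 20.192 m.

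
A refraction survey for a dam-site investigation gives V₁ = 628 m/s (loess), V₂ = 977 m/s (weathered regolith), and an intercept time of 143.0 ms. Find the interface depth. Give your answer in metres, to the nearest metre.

θ_c = arcsin(628/977) = 40.00°; cos θ_c = 0.7660.
tᵢ = 2h cos θ_c/V₁ ⇒ h = tᵢ·V₁/(2 cos θ_c) = 0.143·628/(2·0.7660) = 58.62 m.

59 m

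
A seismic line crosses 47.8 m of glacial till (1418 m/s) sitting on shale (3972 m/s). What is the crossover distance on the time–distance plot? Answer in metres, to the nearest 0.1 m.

138.9 m

θ_c = arcsin(1418/3972) = 20.92°, so cos θ_c = 0.9341 and tᵢ = 2h cos θ_c/V₁ = 0.0630 s.
At crossover x/V₁ = x/V₂ + tᵢ ⇒ x = tᵢ/(1/V₁ − 1/V₂) = 0.06298/(7.0522e-04 − 2.5176e-04) = 138.88 m.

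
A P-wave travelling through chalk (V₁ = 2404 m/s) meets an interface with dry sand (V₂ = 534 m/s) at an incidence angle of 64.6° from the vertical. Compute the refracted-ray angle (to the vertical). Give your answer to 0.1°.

11.6°

sin θ₁/V₁ = sin θ₂/V₂ ⇒ sin θ₂ = 534·sin 64.6°/2404 = 534·0.9033/2404 = 0.2007.
θ₂ = sin⁻¹(0.2007) = 11.58° (from vertical).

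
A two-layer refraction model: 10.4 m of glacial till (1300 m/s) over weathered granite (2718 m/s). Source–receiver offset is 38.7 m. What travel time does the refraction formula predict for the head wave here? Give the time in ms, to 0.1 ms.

28.3 ms

θ_c = arcsin(V₁/V₂) = arcsin(1300/2718) = 28.57°, cos θ_c = 0.8782.
Intercept time tᵢ = 2h cos θ_c / V₁ = 2·10.4·0.8782/1300 = 0.01405 s.
t = x/V₂ + tᵢ = 38.7/2718 + 0.01405 = 0.02829 s.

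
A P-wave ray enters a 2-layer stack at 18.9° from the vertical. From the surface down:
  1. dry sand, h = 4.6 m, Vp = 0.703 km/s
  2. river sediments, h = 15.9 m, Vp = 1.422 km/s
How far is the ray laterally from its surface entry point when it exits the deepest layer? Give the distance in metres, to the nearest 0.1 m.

Apply Snell's law at each interface; in layer i the horizontal offset is hᵢ·tan θᵢ.
Layer 1: θ = 18.90°; offset = 4.6·tan 18.90° = 1.575 m.
Layer 2: sin θ = 1.422·sin 18.9°/0.703 = 0.6552, θ = 40.94°; offset = 15.9·tan 40.94° = 13.790 m.
Summing the layer offsets gives 15.365 m.

15.4 m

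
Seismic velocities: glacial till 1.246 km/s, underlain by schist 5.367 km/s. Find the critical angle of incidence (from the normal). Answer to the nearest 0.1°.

13.4°

Critical incidence: sin θ_c = V₁/V₂ = 1.246/5.367 = 0.2322.
θ_c = arcsin 0.2322 = 13.42°.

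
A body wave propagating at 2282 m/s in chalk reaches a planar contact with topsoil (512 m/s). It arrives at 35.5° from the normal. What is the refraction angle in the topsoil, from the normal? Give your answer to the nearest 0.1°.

Snell's law: sin θ₂ = (V₂/V₁)·sin θ₁ = (512/2282)·sin 35.5° = 0.1303.
θ₂ = arcsin 0.1303 = 7.49° from the normal.

7.5°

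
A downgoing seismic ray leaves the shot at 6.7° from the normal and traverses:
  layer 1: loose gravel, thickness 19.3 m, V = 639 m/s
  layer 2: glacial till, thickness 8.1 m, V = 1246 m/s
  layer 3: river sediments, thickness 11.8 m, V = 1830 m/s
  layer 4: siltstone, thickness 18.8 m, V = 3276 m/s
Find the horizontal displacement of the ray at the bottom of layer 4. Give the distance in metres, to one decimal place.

p = sin θ₁/V₁ = sin 6.7°/639 = 1.8258e-04 s/m is conserved through the stack.
Layer 1: θ = 6.70°; offset = 19.3·tan 6.70° = 2.267 m.
Layer 2: sin θ = p·1246 = 0.2275 → θ = 13.15°; offset = 8.1·tan 13.15° = 1.892 m.
Layer 3: sin θ = p·1830 = 0.3341 → θ = 19.52°; offset = 11.8·tan 19.52° = 4.183 m.
Layer 4: sin θ = p·3276 = 0.5981 → θ = 36.74°; offset = 18.8·tan 36.74° = 14.032 m.
Σ offsets = 22.375 m.

22.4 m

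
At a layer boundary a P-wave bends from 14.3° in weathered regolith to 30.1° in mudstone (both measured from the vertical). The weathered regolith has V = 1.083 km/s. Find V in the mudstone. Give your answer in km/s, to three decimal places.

2.199 km/s

Snell's law: sin 14.3°/V₁ = sin 30.1°/V₂.
V₂ = V₁·sin 30.1°/sin 14.3° = 1.083 × 2.0304 = 2.199 km/s.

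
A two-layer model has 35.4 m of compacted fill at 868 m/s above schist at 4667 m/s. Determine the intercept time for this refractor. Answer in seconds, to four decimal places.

0.0801 s

θ_c = arcsin(V₁/V₂) = arcsin(868/4667) = 10.72°; cos θ_c = 0.9826.
tᵢ = 2h·cos θ_c / V₁ = 2·35.4·0.9826 / 868 = 0.08014 s.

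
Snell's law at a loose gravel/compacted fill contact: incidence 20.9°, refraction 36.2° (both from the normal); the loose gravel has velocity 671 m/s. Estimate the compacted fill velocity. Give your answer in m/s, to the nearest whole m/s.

sin 20.9° = 0.3567; sin 36.2° = 0.5906.
V₂ = V₁·(sin θ₂/sin θ₁) = 671·(0.5906/0.3567) = 1110.89 m/s.

1111 m/s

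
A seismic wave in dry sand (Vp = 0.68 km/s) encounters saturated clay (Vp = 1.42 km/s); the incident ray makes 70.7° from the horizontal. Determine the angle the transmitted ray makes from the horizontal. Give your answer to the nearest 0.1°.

Angle from the normal: 90° − 70.7° = 19.3°.
sin θ₁/V₁ = sin θ₂/V₂ ⇒ sin θ₂ = 1.42·sin 19.3°/0.68 = 1.42·0.3305/0.68 = 0.6902.
θ₂ = arcsin 0.6902 = 43.65° from the normal.
From the interface: 90° − 43.65° = 46.35°.

46.4°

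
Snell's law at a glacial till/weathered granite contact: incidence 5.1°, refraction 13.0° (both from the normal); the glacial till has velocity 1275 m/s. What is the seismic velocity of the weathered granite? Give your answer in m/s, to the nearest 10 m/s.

Snell's law: sin 5.1°/V₁ = sin 13.0°/V₂.
V₂ = V₁·sin 13.0°/sin 5.1° = 1275 × 2.5305 = 3226.45 m/s.

3230 m/s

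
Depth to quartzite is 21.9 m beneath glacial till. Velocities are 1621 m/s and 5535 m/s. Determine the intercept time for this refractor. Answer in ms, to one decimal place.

tᵢ = 2h·√(V₂²−V₁²)/(V₁V₂).
√(V₂²−V₁²) = √(5535²−1621²) = 5292.3 m/s.
tᵢ = 2·21.9·5292.3/(1621·5535) = 0.02584 s.

25.8 ms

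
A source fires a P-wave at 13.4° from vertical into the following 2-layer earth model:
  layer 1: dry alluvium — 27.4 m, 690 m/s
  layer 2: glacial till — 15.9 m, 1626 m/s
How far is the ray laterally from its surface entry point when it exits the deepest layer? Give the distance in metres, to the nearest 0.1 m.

16.9 m

p = sin θ₁/V₁ = sin 13.4°/690 = 3.3587e-04 s/m is conserved through the stack.
Layer 1: θ = 13.40°; offset = 27.4·tan 13.40° = 6.528 m.
Layer 2: sin θ = p·1626 = 0.5461 → θ = 33.10°; offset = 15.9·tan 33.10° = 10.366 m.
Σ offsets = 16.893 m.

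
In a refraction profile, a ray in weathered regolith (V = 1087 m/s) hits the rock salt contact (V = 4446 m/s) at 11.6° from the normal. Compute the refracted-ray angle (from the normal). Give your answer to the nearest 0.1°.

55.3°

sin θ₁/V₁ = sin θ₂/V₂ ⇒ sin θ₂ = 4446·sin 11.6°/1087 = 4446·0.2011/1087 = 0.8224.
θ₂ = sin⁻¹(0.8224) = 55.33° (from vertical).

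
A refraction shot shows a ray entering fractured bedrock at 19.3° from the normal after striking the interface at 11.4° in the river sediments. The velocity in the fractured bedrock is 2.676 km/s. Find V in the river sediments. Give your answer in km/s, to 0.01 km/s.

Snell's law: sin 11.4°/V₁ = sin 19.3°/V₂.
V₁ = V₂·sin 11.4°/sin 19.3° = 2.676 × 0.5980 = 1.60 km/s.

1.60 km/s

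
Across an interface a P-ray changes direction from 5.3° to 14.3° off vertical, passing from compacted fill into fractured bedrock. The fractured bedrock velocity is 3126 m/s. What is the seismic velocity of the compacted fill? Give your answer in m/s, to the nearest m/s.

1169 m/s

sin 5.3° = 0.0924; sin 14.3° = 0.2470.
V₁ = V₂·(sin θ₁/sin θ₂) = 3126·(0.0924/0.2470) = 1169.03 m/s.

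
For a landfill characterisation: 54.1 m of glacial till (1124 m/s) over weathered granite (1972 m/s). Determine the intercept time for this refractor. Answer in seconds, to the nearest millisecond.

0.079 s

tᵢ = 2h·√(V₂²−V₁²)/(V₁V₂).
√(V₂²−V₁²) = √(1972²−1124²) = 1620.3 m/s.
tᵢ = 2·54.1·1620.3/(1124·1972) = 0.07910 s.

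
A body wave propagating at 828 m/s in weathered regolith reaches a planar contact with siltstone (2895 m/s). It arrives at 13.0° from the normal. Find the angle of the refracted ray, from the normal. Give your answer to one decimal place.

51.9°

sin θ₁/V₁ = sin θ₂/V₂ ⇒ sin θ₂ = 2895·sin 13.0°/828 = 2895·0.2250/828 = 0.7865.
θ₂ = arcsin 0.7865 = 51.86° from the normal.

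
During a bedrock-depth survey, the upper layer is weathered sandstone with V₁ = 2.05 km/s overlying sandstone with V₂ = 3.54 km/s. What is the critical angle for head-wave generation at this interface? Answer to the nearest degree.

35°

At critical incidence the refracted ray runs along the interface (θ₂ = 90°), so sin θ_c = V₁/V₂.
θ_c = arcsin(2.05/3.54) = arcsin 0.5791 = 35.39°.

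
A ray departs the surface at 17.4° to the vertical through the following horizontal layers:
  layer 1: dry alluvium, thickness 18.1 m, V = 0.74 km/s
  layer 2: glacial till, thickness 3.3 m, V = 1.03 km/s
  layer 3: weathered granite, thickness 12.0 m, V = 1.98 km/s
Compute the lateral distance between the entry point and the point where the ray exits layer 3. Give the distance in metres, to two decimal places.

23.19 m

Apply Snell's law at each interface; in layer i the horizontal offset is hᵢ·tan θᵢ.
Layer 1: θ = 17.40°; offset = 18.1·tan 17.40° = 5.6722 m.
Layer 2: sin θ = 1.03·sin 17.4°/0.74 = 0.4162, θ = 24.60°; offset = 3.3·tan 24.60° = 1.5106 m.
Layer 3: sin θ = 1.98·sin 17.4°/0.74 = 0.8001, θ = 53.14°; offset = 12.0·tan 53.14° = 16.0076 m.
Total horizontal offset = 23.1904 m.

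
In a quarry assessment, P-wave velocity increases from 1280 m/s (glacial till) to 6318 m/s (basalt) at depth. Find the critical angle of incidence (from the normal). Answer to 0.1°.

11.7°

Critical incidence: sin θ_c = V₁/V₂ = 1280/6318 = 0.2026.
θ_c = arcsin 0.2026 = 11.69°.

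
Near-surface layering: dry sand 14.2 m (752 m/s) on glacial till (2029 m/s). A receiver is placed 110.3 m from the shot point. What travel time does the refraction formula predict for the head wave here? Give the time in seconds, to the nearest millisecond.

0.089 s

t = x/V₂ + 2h·√(V₂²−V₁²)/(V₁V₂).
√(V₂²−V₁²) = √(2029²−752²) = 1884.5 m/s; delay term = 2·14.2·1884.5/(752·2029) = 0.03508 s.
t = 110.3/2029 + 0.03508 = 0.08944 s.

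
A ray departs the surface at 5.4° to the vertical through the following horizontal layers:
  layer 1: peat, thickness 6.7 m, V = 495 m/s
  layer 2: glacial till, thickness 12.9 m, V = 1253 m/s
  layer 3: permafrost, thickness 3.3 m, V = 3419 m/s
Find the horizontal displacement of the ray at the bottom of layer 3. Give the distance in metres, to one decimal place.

6.6 m

Apply Snell's law at each interface; in layer i the horizontal offset is hᵢ·tan θᵢ.
Layer 1: θ = 5.40°; offset = 6.7·tan 5.40° = 0.633 m.
Layer 2: sin θ = 1253·sin 5.4°/495 = 0.2382, θ = 13.78°; offset = 12.9·tan 13.78° = 3.164 m.
Layer 3: sin θ = 3419·sin 5.4°/495 = 0.6500, θ = 40.54°; offset = 3.3·tan 40.54° = 2.823 m.
Total horizontal offset = 6.620 m.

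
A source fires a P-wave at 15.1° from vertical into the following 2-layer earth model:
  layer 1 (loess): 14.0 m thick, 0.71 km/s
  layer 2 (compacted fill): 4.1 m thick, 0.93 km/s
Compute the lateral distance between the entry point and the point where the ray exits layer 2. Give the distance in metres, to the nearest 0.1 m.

Apply Snell's law at each interface; in layer i the horizontal offset is hᵢ·tan θᵢ.
Layer 1: θ = 15.10°; offset = 14.0·tan 15.10° = 3.777 m.
Layer 2: sin θ = 0.93·sin 15.1°/0.71 = 0.3412, θ = 19.95°; offset = 4.1·tan 19.95° = 1.488 m.
Σ offsets = 5.266 m.

5.3 m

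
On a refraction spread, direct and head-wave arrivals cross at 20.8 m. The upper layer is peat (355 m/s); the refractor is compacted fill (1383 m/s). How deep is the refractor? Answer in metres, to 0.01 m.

8.00 m

x_cross = 2h·√((V₂+V₁)/(V₂−V₁)) → h = x_cross / (2·√((V₂+V₁)/(V₂−V₁))).
√((V₂+V₁)/(V₂−V₁)) = √((1383+355)/(1383−355)) = 1.3003.
h = 20.8 / (2·1.3003) = 8.00 m.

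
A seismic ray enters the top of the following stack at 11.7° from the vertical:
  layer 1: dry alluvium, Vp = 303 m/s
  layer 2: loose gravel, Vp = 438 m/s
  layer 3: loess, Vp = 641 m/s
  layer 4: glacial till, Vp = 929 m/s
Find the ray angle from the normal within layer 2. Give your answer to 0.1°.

Ray parameter p = sin 11.7° / 303 = 6.6927e-04 s/m.
sin θ_2 = p·V_2 = 6.6927e-04 × 438 = 0.2931.
θ_2 = 17.05° from the vertical.

17.0°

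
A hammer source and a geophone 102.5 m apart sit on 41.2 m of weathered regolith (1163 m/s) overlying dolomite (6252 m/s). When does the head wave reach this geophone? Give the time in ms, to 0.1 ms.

t = x/V₂ + 2h·√(V₂²−V₁²)/(V₁V₂).
√(V₂²−V₁²) = √(6252²−1163²) = 6142.9 m/s; delay term = 2·41.2·6142.9/(1163·6252) = 0.06961 s.
t = 102.5/6252 + 0.06961 = 0.08601 s.

86.0 ms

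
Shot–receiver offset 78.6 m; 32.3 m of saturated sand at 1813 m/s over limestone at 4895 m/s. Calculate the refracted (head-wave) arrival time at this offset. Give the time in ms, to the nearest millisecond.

θ_c = arcsin(V₁/V₂) = arcsin(1813/4895) = 21.74°, cos θ_c = 0.9289.
Intercept time tᵢ = 2h cos θ_c / V₁ = 2·32.3·0.9289/1813 = 0.03310 s.
t = x/V₂ + tᵢ = 78.6/4895 + 0.03310 = 0.04915 s.

49 ms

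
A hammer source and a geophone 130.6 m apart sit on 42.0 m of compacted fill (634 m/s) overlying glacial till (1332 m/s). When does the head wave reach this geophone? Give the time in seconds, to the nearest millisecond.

0.215 s

t = x/V₂ + 2h·√(V₂²−V₁²)/(V₁V₂).
√(V₂²−V₁²) = √(1332²−634²) = 1171.4 m/s; delay term = 2·42.0·1171.4/(634·1332) = 0.11652 s.
t = 130.6/1332 + 0.11652 = 0.21457 s.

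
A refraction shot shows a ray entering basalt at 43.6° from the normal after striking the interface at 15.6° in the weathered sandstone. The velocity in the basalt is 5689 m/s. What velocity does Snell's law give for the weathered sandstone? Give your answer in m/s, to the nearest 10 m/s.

sin 15.6° = 0.2689; sin 43.6° = 0.6896.
V₁ = V₂·(sin θ₁/sin θ₂) = 5689·(0.2689/0.6896) = 2218.45 m/s.

2220 m/s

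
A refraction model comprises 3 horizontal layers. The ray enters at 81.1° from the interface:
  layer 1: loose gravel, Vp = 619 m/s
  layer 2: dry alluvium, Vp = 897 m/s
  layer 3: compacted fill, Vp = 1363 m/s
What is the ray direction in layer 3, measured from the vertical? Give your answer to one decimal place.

From the normal: θ₁ = 90° − 81.1° = 8.9°.
Snell's law across each interface conserves sin θ / V, so sin θ_3 = V_3·sin θ₁/V₁.
sin θ_3 = 1363 × sin 8.9° / 619 = 0.3407.
θ_3 = arcsin 0.3407 = 19.92°.

19.9°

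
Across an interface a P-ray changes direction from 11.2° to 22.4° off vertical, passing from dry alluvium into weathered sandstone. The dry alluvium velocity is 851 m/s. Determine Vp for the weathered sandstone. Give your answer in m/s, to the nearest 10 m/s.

1670 m/s

Snell's law: sin 11.2°/V₁ = sin 22.4°/V₂.
V₂ = V₁·sin 22.4°/sin 11.2° = 851 × 1.9619 = 1669.59 m/s.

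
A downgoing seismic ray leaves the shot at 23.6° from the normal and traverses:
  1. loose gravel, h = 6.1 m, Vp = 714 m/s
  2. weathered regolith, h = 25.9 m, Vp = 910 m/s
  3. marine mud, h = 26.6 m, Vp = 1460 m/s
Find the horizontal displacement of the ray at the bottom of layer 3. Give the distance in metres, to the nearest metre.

56 m

Ray parameter p = sin 23.6° / 714 m/s = 5.6071e-04 s/m.
Layer 1: θ = 23.60°; offset = 6.1·tan 23.60° = 2.665 m.
Layer 2: sin θ = p·910 = 0.5102 → θ = 30.68°; offset = 25.9·tan 30.68° = 15.366 m.
Layer 3: sin θ = p·1460 = 0.8186 → θ = 54.95°; offset = 26.6·tan 54.95° = 37.917 m.
Summing the layer offsets gives 55.948 m.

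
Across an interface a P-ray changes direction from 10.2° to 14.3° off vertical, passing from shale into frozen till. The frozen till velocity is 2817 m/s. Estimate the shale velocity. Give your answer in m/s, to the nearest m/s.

2020 m/s

sin 10.2° = 0.1771; sin 14.3° = 0.2470.
V₁ = V₂·(sin θ₁/sin θ₂) = 2817·(0.1771/0.2470) = 2019.63 m/s.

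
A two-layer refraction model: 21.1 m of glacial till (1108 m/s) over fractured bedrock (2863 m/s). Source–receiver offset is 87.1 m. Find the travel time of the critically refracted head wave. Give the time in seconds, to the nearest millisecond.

θ_c = arcsin(V₁/V₂) = arcsin(1108/2863) = 22.77°, cos θ_c = 0.9221.
Intercept time tᵢ = 2h cos θ_c / V₁ = 2·21.1·0.9221/1108 = 0.03512 s.
t = x/V₂ + tᵢ = 87.1/2863 + 0.03512 = 0.06554 s.

0.066 s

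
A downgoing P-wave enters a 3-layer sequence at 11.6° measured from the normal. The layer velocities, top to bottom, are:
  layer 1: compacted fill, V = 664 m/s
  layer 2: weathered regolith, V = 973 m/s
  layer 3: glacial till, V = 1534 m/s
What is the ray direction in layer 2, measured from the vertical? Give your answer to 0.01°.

17.14°

Ray parameter p = sin 11.6° / 664 = 3.0283e-04 s/m.
sin θ_2 = p·V_2 = 3.0283e-04 × 973 = 0.2947.
θ_2 = 17.14° from the vertical.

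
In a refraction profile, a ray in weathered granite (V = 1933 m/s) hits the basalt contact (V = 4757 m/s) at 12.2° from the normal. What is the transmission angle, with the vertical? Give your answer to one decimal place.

Snell's law: sin θ₂ = (V₂/V₁)·sin θ₁ = (4757/1933)·sin 12.2° = 0.5201.
θ₂ = sin⁻¹(0.5201) = 31.34° (from vertical).

31.3°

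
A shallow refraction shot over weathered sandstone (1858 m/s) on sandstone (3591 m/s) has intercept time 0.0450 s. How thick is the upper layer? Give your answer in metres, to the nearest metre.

θ_c = arcsin(1858/3591) = 31.16°; cos θ_c = 0.8557.
tᵢ = 2h cos θ_c/V₁ ⇒ h = tᵢ·V₁/(2 cos θ_c) = 0.045·1858/(2·0.8557) = 48.85 m.

49 m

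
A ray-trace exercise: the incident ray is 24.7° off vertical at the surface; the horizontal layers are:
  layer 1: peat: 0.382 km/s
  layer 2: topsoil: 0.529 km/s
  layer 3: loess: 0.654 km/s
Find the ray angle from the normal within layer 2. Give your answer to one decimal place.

Ray parameter p = sin 24.7° / 0.382 = 1.0939e+00 s/km.
sin θ_2 = p·V_2 = 1.0939e+00 × 0.529 = 0.5787.
θ_2 = arcsin 0.5787 = 35.36°.

35.4°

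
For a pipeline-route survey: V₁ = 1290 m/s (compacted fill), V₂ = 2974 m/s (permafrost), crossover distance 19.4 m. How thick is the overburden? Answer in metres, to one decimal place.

6.1 m

h = (x_cross/2)·√((V₂−V₁)/(V₂+V₁)).
(V₂−V₁)/(V₂+V₁) = (2974−1290)/(2974+1290) = 0.3949; √ = 0.6284.
h = (19.4/2)·0.6284 = 6.10 m.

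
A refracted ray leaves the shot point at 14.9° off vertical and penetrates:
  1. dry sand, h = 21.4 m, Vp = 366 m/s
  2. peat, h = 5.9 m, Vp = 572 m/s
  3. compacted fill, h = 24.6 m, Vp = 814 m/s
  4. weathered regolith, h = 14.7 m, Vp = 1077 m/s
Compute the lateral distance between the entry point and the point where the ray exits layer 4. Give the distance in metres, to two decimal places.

p = sin θ₁/V₁ = sin 14.9°/366 = 7.0255e-04 s/m is conserved through the stack.
Layer 1: θ = 14.90°; offset = 21.4·tan 14.90° = 5.6941 m.
Layer 2: sin θ = p·572 = 0.4019 → θ = 23.69°; offset = 5.9·tan 23.69° = 2.5892 m.
Layer 3: sin θ = p·814 = 0.5719 → θ = 34.88°; offset = 24.6·tan 34.88° = 17.1491 m.
Layer 4: sin θ = p·1077 = 0.7566 → θ = 49.17°; offset = 14.7·tan 49.17° = 17.0117 m.
Total horizontal offset = 42.4441 m.

42.44 m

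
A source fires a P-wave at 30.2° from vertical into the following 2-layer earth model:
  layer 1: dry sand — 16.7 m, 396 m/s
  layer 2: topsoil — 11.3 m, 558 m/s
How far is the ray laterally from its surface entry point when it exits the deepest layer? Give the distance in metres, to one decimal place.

Ray parameter p = sin 30.2° / 396 m/s = 1.2703e-03 s/m.
Layer 1: θ = 30.20°; offset = 16.7·tan 30.20° = 9.720 m.
Layer 2: sin θ = p·558 = 0.7088 → θ = 45.14°; offset = 11.3·tan 45.14° = 11.354 m.
Summing the layer offsets gives 21.074 m.

21.1 m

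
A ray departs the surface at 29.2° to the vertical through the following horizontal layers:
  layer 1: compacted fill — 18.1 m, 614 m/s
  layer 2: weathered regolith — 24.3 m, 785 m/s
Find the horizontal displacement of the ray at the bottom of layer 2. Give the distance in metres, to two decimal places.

Apply Snell's law at each interface; in layer i the horizontal offset is hᵢ·tan θᵢ.
Layer 1: θ = 29.20°; offset = 18.1·tan 29.20° = 10.1157 m.
Layer 2: sin θ = 785·sin 29.2°/614 = 0.6237, θ = 38.59°; offset = 24.3·tan 38.59° = 19.3908 m.
Summing the layer offsets gives 29.5065 m.

29.51 m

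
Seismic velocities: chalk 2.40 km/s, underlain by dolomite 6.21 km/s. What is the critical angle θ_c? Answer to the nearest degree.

Critical incidence: sin θ_c = V₁/V₂ = 2.40/6.21 = 0.3865.
θ_c = arcsin 0.3865 = 22.74°.

23°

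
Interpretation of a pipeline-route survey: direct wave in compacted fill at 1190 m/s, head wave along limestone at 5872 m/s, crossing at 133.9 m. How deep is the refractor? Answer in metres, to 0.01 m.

h = (x_cross/2)·√((V₂−V₁)/(V₂+V₁)).
(V₂−V₁)/(V₂+V₁) = (5872−1190)/(5872+1190) = 0.6630; √ = 0.8142.
h = (133.9/2)·0.8142 = 54.51 m.

54.51 m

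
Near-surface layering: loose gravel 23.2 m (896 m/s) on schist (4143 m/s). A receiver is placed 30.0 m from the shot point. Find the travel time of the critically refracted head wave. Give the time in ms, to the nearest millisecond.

58 ms

θ_c = arcsin(V₁/V₂) = arcsin(896/4143) = 12.49°, cos θ_c = 0.9763.
Intercept time tᵢ = 2h cos θ_c / V₁ = 2·23.2·0.9763/896 = 0.05056 s.
t = x/V₂ + tᵢ = 30.0/4143 + 0.05056 = 0.05780 s.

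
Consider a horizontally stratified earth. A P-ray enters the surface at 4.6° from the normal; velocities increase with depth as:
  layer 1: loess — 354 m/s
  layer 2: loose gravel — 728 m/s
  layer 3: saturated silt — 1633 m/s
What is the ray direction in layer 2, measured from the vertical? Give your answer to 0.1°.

Ray parameter p = sin 4.6° / 354 = 2.2655e-04 s/m.
sin θ_2 = p·V_2 = 2.2655e-04 × 728 = 0.1649.
θ_2 = arcsin 0.1649 = 9.49°.

9.5°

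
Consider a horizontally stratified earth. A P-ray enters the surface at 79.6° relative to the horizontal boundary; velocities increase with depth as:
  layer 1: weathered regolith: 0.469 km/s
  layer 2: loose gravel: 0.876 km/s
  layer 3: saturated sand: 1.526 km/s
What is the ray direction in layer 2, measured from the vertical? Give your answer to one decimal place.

From the normal: θ₁ = 90° − 79.6° = 10.4°.
Ray parameter p = sin 10.4° / 0.469 = 3.8490e-01 s/km.
sin θ_2 = p·V_2 = 3.8490e-01 × 0.876 = 0.3372.
θ_2 = 19.70° from the vertical.

19.7°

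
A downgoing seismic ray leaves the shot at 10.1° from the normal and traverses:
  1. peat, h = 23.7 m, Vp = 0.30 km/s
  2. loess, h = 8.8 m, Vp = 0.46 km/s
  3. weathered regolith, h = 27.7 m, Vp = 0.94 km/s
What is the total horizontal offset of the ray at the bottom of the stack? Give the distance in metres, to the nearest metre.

Ray parameter p = sin 10.1° / 0.30 km/s = 5.8456e-01 s/km.
Layer 1: θ = 10.10°; offset = 23.7·tan 10.10° = 4.222 m.
Layer 2: sin θ = p·0.46 = 0.2689 → θ = 15.60°; offset = 8.8·tan 15.60° = 2.457 m.
Layer 3: sin θ = p·0.94 = 0.5495 → θ = 33.33°; offset = 27.7·tan 33.33° = 18.217 m.
Total horizontal offset = 24.896 m.

25 m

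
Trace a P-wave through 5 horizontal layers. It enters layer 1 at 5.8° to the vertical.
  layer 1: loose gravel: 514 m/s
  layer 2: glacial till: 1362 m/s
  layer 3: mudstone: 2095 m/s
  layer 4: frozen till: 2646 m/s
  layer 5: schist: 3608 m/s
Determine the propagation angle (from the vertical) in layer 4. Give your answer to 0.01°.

31.35°

Snell's law across each interface conserves sin θ / V, so sin θ_4 = V_4·sin θ₁/V₁.
sin θ_4 = 2646 × sin 5.8° / 514 = 0.5202.
θ_4 = 31.35° from the vertical.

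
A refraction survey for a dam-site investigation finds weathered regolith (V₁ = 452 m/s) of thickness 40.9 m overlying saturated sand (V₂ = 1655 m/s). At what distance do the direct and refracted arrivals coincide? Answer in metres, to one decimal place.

108.3 m

x_cross = 2h·√((V₂+V₁)/(V₂−V₁)).
(V₂+V₁)/(V₂−V₁) = (1655+452)/(1655−452) = 1.7515; √ = 1.3234.
x_cross = 2·40.9·1.3234 = 108.26 m.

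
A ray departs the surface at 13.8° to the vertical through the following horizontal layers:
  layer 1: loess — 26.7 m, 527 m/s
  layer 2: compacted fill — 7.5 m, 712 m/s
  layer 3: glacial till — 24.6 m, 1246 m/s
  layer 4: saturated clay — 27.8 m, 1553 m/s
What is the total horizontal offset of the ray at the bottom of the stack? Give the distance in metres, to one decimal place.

53.4 m

p = sin θ₁/V₁ = sin 13.8°/527 = 4.5263e-04 s/m is conserved through the stack.
Layer 1: θ = 13.80°; offset = 26.7·tan 13.80° = 6.558 m.
Layer 2: sin θ = p·712 = 0.3223 → θ = 18.80°; offset = 7.5·tan 18.80° = 2.553 m.
Layer 3: sin θ = p·1246 = 0.5640 → θ = 34.33°; offset = 24.6·tan 34.33° = 16.800 m.
Layer 4: sin θ = p·1553 = 0.7029 → θ = 44.66°; offset = 27.8·tan 44.66° = 27.474 m.
Summing the layer offsets gives 53.386 m.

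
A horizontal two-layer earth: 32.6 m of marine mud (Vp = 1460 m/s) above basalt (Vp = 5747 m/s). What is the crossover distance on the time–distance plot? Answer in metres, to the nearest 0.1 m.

x_cross = 2h·√((V₂+V₁)/(V₂−V₁)).
(V₂+V₁)/(V₂−V₁) = (5747+1460)/(5747−1460) = 1.6811; √ = 1.2966.
x_cross = 2·32.6·1.2966 = 84.54 m.

84.5 m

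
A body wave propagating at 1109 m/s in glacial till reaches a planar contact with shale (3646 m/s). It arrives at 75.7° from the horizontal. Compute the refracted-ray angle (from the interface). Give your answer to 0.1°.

35.7°

Angle from the normal: 90° − 75.7° = 14.3°.
sin θ₁/V₁ = sin θ₂/V₂ ⇒ sin θ₂ = 3646·sin 14.3°/1109 = 3646·0.2470/1109 = 0.8120.
θ₂ = sin⁻¹(0.8120) = 54.30° (from vertical).
From the interface: 90° − 54.30° = 35.70°.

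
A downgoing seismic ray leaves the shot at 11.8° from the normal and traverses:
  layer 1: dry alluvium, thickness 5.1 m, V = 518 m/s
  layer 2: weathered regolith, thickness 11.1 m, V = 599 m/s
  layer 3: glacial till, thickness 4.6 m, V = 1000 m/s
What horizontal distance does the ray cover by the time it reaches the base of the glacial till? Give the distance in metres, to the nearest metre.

Apply Snell's law at each interface; in layer i the horizontal offset is hᵢ·tan θᵢ.
Layer 1: θ = 11.80°; offset = 5.1·tan 11.80° = 1.065 m.
Layer 2: sin θ = 599·sin 11.8°/518 = 0.2365, θ = 13.68°; offset = 11.1·tan 13.68° = 2.701 m.
Layer 3: sin θ = 1000·sin 11.8°/518 = 0.3948, θ = 23.25°; offset = 4.6·tan 23.25° = 1.977 m.
Total horizontal offset = 5.743 m.

6 m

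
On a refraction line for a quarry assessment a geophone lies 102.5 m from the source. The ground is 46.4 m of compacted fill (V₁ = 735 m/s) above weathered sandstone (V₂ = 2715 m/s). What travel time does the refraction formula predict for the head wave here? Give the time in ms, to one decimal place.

159.3 ms

θ_c = arcsin(V₁/V₂) = arcsin(735/2715) = 15.71°, cos θ_c = 0.9627.
Intercept time tᵢ = 2h cos θ_c / V₁ = 2·46.4·0.9627/735 = 0.12154 s.
t = x/V₂ + tᵢ = 102.5/2715 + 0.12154 = 0.15930 s.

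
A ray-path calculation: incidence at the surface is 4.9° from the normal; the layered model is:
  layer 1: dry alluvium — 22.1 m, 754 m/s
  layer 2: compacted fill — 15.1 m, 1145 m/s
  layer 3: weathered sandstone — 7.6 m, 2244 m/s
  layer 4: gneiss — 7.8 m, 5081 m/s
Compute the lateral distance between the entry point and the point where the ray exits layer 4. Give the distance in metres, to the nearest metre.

11 m

Ray parameter p = sin 4.9° / 754 m/s = 1.1329e-04 s/m.
Layer 1: θ = 4.90°; offset = 22.1·tan 4.90° = 1.895 m.
Layer 2: sin θ = p·1145 = 0.1297 → θ = 7.45°; offset = 15.1·tan 7.45° = 1.975 m.
Layer 3: sin θ = p·2244 = 0.2542 → θ = 14.73°; offset = 7.6·tan 14.73° = 1.998 m.
Layer 4: sin θ = p·5081 = 0.5756 → θ = 35.14°; offset = 7.8·tan 35.14° = 5.490 m.
Σ offsets = 11.358 m.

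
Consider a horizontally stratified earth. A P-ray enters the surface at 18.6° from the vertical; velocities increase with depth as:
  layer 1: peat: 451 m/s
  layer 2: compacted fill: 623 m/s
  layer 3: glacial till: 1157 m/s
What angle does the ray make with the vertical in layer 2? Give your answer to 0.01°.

26.14°

Ray parameter p = sin 18.6° / 451 = 7.0723e-04 s/m.
sin θ_2 = p·V_2 = 7.0723e-04 × 623 = 0.4406.
θ_2 = 26.14° from the vertical.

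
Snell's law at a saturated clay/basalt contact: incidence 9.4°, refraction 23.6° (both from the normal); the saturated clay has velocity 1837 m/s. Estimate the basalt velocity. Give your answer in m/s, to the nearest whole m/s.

sin 9.4° = 0.1633; sin 23.6° = 0.4003.
V₂ = V₁·(sin θ₂/sin θ₁) = 1837·(0.4003/0.1633) = 4502.90 m/s.

4503 m/s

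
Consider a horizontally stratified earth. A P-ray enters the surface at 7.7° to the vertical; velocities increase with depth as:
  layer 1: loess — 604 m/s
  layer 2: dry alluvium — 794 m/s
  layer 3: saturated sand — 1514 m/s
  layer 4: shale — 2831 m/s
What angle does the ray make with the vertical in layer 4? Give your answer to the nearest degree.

Snell's law across each interface conserves sin θ / V, so sin θ_4 = V_4·sin θ₁/V₁.
sin θ_4 = 2831 × sin 7.7° / 604 = 0.6280.
θ_4 = arcsin 0.6280 = 38.90°.

39°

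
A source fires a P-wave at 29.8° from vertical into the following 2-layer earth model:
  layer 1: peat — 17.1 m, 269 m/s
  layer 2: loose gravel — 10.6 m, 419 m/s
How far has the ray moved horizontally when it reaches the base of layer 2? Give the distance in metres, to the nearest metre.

Ray parameter p = sin 29.8° / 269 m/s = 1.8475e-03 s/m.
Layer 1: θ = 29.80°; offset = 17.1·tan 29.80° = 9.793 m.
Layer 2: sin θ = p·419 = 0.7741 → θ = 50.72°; offset = 10.6·tan 50.72° = 12.961 m.
Summing the layer offsets gives 22.755 m.

23 m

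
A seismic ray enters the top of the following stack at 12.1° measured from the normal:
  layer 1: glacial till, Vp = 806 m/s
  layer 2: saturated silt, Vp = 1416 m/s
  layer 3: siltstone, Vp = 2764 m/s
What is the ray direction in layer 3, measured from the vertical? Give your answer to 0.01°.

45.96°

Snell's law across each interface conserves sin θ / V, so sin θ_3 = V_3·sin θ₁/V₁.
sin θ_3 = 2764 × sin 12.1° / 806 = 0.7188.
θ_3 = 45.96° from the vertical.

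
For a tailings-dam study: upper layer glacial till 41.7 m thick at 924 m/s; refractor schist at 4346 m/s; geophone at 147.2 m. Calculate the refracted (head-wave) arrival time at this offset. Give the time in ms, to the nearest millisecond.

122 ms

θ_c = arcsin(V₁/V₂) = arcsin(924/4346) = 12.28°, cos θ_c = 0.9771.
Intercept time tᵢ = 2h cos θ_c / V₁ = 2·41.7·0.9771/924 = 0.08820 s.
t = x/V₂ + tᵢ = 147.2/4346 + 0.08820 = 0.12207 s.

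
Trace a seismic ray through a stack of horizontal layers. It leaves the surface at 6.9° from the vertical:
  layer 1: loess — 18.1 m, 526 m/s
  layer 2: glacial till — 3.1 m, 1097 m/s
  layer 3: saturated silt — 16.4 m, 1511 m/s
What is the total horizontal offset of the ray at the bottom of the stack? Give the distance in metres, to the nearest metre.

9 m

Apply Snell's law at each interface; in layer i the horizontal offset is hᵢ·tan θᵢ.
Layer 1: θ = 6.90°; offset = 18.1·tan 6.90° = 2.190 m.
Layer 2: sin θ = 1097·sin 6.9°/526 = 0.2506, θ = 14.51°; offset = 3.1·tan 14.51° = 0.802 m.
Layer 3: sin θ = 1511·sin 6.9°/526 = 0.3451, θ = 20.19°; offset = 16.4·tan 20.19° = 6.030 m.
Summing the layer offsets gives 9.023 m.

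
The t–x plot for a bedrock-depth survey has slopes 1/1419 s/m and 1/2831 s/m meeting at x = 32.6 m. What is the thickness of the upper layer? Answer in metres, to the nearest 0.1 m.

9.4 m

h = (x_cross/2)·√((V₂−V₁)/(V₂+V₁)).
(V₂−V₁)/(V₂+V₁) = (2831−1419)/(2831+1419) = 0.3322; √ = 0.5764.
h = (32.6/2)·0.5764 = 9.40 m.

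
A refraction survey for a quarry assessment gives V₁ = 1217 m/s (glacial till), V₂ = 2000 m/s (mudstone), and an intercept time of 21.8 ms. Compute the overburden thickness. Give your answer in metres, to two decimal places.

16.72 m

θ_c = arcsin(1217/2000) = 37.48°; cos θ_c = 0.7936.
tᵢ = 2h cos θ_c/V₁ ⇒ h = tᵢ·V₁/(2 cos θ_c) = 0.0218·1217/(2·0.7936) = 16.72 m.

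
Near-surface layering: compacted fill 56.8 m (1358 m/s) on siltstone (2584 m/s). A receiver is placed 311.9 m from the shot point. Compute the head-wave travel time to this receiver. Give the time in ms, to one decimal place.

191.9 ms

t = x/V₂ + 2h·√(V₂²−V₁²)/(V₁V₂).
√(V₂²−V₁²) = √(2584²−1358²) = 2198.4 m/s; delay term = 2·56.8·2198.4/(1358·2584) = 0.07117 s.
t = 311.9/2584 + 0.07117 = 0.19187 s.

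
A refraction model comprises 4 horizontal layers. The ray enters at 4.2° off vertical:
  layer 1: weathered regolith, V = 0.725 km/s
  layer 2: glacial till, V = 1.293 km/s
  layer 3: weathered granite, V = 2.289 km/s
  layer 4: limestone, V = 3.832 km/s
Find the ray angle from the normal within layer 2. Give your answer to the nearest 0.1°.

7.5°

Ray parameter p = sin 4.2° / 0.725 = 1.0102e-01 s/km.
sin θ_2 = p·V_2 = 1.0102e-01 × 1.293 = 0.1306.
θ_2 = 7.51° from the vertical.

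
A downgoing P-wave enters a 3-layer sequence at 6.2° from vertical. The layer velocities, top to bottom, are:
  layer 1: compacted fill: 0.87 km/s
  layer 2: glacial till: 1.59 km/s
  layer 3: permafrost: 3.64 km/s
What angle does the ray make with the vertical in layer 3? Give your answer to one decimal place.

Snell's law across each interface conserves sin θ / V, so sin θ_3 = V_3·sin θ₁/V₁.
sin θ_3 = 3.64 × sin 6.2° / 0.87 = 0.4519.
θ_3 = arcsin 0.4519 = 26.86°.

26.9°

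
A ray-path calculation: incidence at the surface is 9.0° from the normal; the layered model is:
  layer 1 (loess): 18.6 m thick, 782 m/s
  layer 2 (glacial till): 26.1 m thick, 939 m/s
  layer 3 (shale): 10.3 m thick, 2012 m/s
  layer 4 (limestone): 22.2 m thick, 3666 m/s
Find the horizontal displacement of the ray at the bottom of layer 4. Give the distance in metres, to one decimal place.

36.4 m

Apply Snell's law at each interface; in layer i the horizontal offset is hᵢ·tan θᵢ.
Layer 1: θ = 9.00°; offset = 18.6·tan 9.00° = 2.946 m.
Layer 2: sin θ = 939·sin 9.0°/782 = 0.1878, θ = 10.83°; offset = 26.1·tan 10.83° = 4.992 m.
Layer 3: sin θ = 2012·sin 9.0°/782 = 0.4025, θ = 23.73°; offset = 10.3·tan 23.73° = 4.529 m.
Layer 4: sin θ = 3666·sin 9.0°/782 = 0.7334, θ = 47.17°; offset = 22.2·tan 47.17° = 23.948 m.
Summing the layer offsets gives 36.414 m.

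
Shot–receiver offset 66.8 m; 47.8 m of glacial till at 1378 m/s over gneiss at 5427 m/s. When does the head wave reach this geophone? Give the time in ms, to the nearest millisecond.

79 ms

θ_c = arcsin(V₁/V₂) = arcsin(1378/5427) = 14.71°, cos θ_c = 0.9672.
Intercept time tᵢ = 2h cos θ_c / V₁ = 2·47.8·0.9672/1378 = 0.06710 s.
t = x/V₂ + tᵢ = 66.8/5427 + 0.06710 = 0.07941 s.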